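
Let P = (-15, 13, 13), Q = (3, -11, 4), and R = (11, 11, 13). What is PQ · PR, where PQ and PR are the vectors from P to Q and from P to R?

PQ = Q − P = (18, -24, -9)
PR = R − P = (26, -2, 0)
PQ · PR = 18·26 + (-24)·(-2) + (-9)·0 = 468 + 48 + 0 = 516

516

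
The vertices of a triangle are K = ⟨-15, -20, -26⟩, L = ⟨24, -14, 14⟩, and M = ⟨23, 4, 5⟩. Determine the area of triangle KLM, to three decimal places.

547.051

KL = (39, 6, 40),  KM = (38, 24, 31)
i: 6·31 - 40·24 = 186 - 960 = -774
j: 40·38 - 39·31 = 1520 - 1209 = 311
k: 39·24 - 6·38 = 936 - 228 = 708
KL × KM = (-774, 311, 708)
|KL × KM| = √1197061 ≈ 1094.1028
area = ½ · 1094.1028 ≈ 547.051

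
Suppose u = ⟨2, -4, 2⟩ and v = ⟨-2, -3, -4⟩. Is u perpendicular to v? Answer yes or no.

yes

u · v = 2·(-2) + (-4)·(-3) + 2·(-4) = -4 + 12 - 8 = 0
Zero, so the vectors are orthogonal.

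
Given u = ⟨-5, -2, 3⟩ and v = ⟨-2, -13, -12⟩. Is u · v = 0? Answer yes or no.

u · v = (-5)·(-2) + (-2)·(-13) + 3·(-12) = 10 + 26 - 36 = 0
Zero, so the vectors are orthogonal.

yes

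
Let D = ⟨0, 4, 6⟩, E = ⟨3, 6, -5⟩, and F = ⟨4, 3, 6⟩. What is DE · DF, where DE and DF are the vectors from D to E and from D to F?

DE = E − D = (3, 2, -11)
DF = F − D = (4, -1, 0)
DE · DF = 3·4 + 2·(-1) + (-11)·0 = 12 - 2 + 0 = 10

10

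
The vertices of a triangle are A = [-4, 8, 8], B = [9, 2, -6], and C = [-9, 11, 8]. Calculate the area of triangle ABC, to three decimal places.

AB = (13, -6, -14),  AC = (-5, 3, 0)
i: (-6)·0 - (-14)·3 = 0 - (-42) = 42
j: (-14)·(-5) - 13·0 = 70 - 0 = 70
k: 13·3 - (-6)·(-5) = 39 - 30 = 9
AB × AC = (42, 70, 9)
|AB × AC| = √6745 ≈ 82.1279
area = ½ · 82.1279 ≈ 41.064

41.064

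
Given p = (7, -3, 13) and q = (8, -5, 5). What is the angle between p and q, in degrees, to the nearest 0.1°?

p · q = 7·8 + (-3)·(-5) + 13·5 = 56 + 15 + 65 = 136
|p|² = 49 + 9 + 169 = 227,  |p| = √227 ≈ 15.066519
|q|² = 64 + 25 + 25 = 114,  |q| = √114 ≈ 10.677078
cos θ = 136 / (15.066519 · 10.677078) ≈ 0.84542
θ = arccos(0.84542) ≈ 32.3°

32.3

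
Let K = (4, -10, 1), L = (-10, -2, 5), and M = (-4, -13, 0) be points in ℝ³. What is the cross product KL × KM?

KL = (-14, 8, 4)
KM = (-8, -3, -1)
i: 8·(-1) - 4·(-3) = -8 - (-12) = 4
j: 4·(-8) - (-14)·(-1) = -32 - 14 = -46
k: (-14)·(-3) - 8·(-8) = 42 - (-64) = 106
KL × KM = (4, -46, 106)

(4, -46, 106)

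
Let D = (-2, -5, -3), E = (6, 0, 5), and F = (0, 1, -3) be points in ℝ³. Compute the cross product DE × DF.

DE = (8, 5, 8)
DF = (2, 6, 0)
i: 5·0 - 8·6 = 0 - 48 = -48
j: 8·2 - 8·0 = 16 - 0 = 16
k: 8·6 - 5·2 = 48 - 10 = 38
DE × DF = (-48, 16, 38)

(-48, 16, 38)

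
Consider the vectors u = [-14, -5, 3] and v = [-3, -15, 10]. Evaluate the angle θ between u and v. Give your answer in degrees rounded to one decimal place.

58.0

u · v = (-14)·(-3) + (-5)·(-15) + 3·10 = 42 + 75 + 30 = 147
|u|² = 196 + 25 + 9 = 230,  |u| = √230 ≈ 15.165751
|v|² = 9 + 225 + 100 = 334,  |v| = √334 ≈ 18.275667
cos θ = 147 / (15.165751 · 18.275667) ≈ 0.53037
θ = arccos(0.53037) ≈ 58.0°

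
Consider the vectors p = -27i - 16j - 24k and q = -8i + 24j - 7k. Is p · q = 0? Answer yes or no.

p · q = (-27)·(-8) + (-16)·24 + (-24)·(-7) = 216 - 384 + 168 = 0
Zero, so the vectors are orthogonal.

yes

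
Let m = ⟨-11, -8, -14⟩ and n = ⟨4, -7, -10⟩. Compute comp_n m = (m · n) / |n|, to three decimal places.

m · n = (-11)·4 + (-8)·(-7) + (-14)·(-10) = -44 + 56 + 140 = 152
|n| = √(16 + 49 + 100) = √165 ≈ 12.8452
comp_n m = 152 / √165 ≈ 11.833

11.833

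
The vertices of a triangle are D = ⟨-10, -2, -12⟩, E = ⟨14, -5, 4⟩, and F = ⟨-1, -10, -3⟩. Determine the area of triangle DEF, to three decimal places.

DE = (24, -3, 16),  DF = (9, -8, 9)
i: (-3)·9 - 16·(-8) = -27 - (-128) = 101
j: 16·9 - 24·9 = 144 - 216 = -72
k: 24·(-8) - (-3)·9 = -192 - (-27) = -165
DE × DF = (101, -72, -165)
|DE × DF| = √42610 ≈ 206.4219
area = ½ · 206.4219 ≈ 103.211

103.211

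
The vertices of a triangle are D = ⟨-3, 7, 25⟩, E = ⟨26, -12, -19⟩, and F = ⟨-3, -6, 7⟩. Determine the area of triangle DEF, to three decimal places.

341.875

DE = (29, -19, -44),  DF = (0, -13, -18)
i: (-19)·(-18) - (-44)·(-13) = 342 - 572 = -230
j: (-44)·0 - 29·(-18) = 0 - (-522) = 522
k: 29·(-13) - (-19)·0 = -377 - 0 = -377
DE × DF = (-230, 522, -377)
|DE × DF| = √467513 ≈ 683.7492
area = ½ · 683.7492 ≈ 341.875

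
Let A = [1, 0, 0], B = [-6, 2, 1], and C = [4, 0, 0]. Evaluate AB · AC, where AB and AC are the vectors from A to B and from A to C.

-21

AB = B − A = (-7, 2, 1)
AC = C − A = (3, 0, 0)
AB · AC = (-7)·3 + 2·0 + 1·0 = -21 + 0 + 0 = -21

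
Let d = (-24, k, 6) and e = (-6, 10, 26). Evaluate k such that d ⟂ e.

-30

d · e = (-24)·(-6) + k·10 + 6·26 = 300 + 10k
Set equal to 0: 10k = -300, so k = -30.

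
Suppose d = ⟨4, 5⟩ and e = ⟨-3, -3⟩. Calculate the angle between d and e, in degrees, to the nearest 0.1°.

d · e = 4·(-3) + 5·(-3) = -12 - 15 = -27
|d|² = 16 + 25 = 41,  |d| = √41 ≈ 6.403124
|e|² = 9 + 9 = 18,  |e| = √18 ≈ 4.242641
cos θ = -27 / (6.403124 · 4.242641) ≈ -0.99388
θ = arccos(-0.99388) ≈ 173.7°

173.7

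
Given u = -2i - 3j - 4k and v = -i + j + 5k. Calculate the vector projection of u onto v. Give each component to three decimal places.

u · v = (-2)·(-1) + (-3)·1 + (-4)·5 = 2 - 3 - 20 = -21
|v|² = 1 + 1 + 25 = 27
proj_v u = (-21/27) · (-1, 1, 5) ≈ (0.778, -0.778, -3.889)

(0.778, -0.778, -3.889)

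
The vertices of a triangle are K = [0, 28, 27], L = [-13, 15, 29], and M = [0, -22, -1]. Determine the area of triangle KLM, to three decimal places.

438.831

KL = (-13, -13, 2),  KM = (0, -50, -28)
i: (-13)·(-28) - 2·(-50) = 364 - (-100) = 464
j: 2·0 - (-13)·(-28) = 0 - 364 = -364
k: (-13)·(-50) - (-13)·0 = 650 - 0 = 650
KL × KM = (464, -364, 650)
|KL × KM| = √770292 ≈ 877.6628
area = ½ · 877.6628 ≈ 438.831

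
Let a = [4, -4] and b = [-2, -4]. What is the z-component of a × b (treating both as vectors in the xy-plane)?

-24

4·(-4) - (-4)·(-2) = -16 - 8 = -24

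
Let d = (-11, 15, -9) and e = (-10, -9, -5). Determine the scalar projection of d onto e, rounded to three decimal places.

d · e = (-11)·(-10) + 15·(-9) + (-9)·(-5) = 110 - 135 + 45 = 20
|e| = √(100 + 81 + 25) = √206 ≈ 14.3527
comp_e d = 20 / √206 ≈ 1.393

1.393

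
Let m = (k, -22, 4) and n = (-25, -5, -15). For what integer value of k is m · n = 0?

2

m · n = k·(-25) + (-22)·(-5) + 4·(-15) = 50 - 25k
Set equal to 0: -25k = -50, so k = 2.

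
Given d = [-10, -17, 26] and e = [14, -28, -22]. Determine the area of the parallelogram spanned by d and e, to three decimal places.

1226.158

i: (-17)·(-22) - 26·(-28) = 374 - (-728) = 1102
j: 26·14 - (-10)·(-22) = 364 - 220 = 144
k: (-10)·(-28) - (-17)·14 = 280 - (-238) = 518
d × e = (1102, 144, 518)
|d × e| = √(1102² + 144² + 518²) = √1503464 ≈ 1226.1582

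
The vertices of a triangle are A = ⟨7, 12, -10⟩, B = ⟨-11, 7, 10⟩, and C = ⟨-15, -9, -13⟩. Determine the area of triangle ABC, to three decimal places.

AB = (-18, -5, 20),  AC = (-22, -21, -3)
i: (-5)·(-3) - 20·(-21) = 15 - (-420) = 435
j: 20·(-22) - (-18)·(-3) = -440 - 54 = -494
k: (-18)·(-21) - (-5)·(-22) = 378 - 110 = 268
AB × AC = (435, -494, 268)
|AB × AC| = √505085 ≈ 710.6933
area = ½ · 710.6933 ≈ 355.347

355.347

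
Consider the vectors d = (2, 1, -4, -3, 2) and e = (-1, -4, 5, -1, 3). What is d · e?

-17

d · e = 2·(-1) + 1·(-4) + (-4)·5 + (-3)·(-1) + 2·3 = -2 - 4 - 20 + 3 + 6 = -17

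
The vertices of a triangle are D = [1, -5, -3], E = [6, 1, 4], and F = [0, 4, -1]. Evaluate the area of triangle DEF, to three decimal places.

37.051

DE = (5, 6, 7),  DF = (-1, 9, 2)
i: 6·2 - 7·9 = 12 - 63 = -51
j: 7·(-1) - 5·2 = -7 - 10 = -17
k: 5·9 - 6·(-1) = 45 - (-6) = 51
DE × DF = (-51, -17, 51)
|DE × DF| = √5491 ≈ 74.1013
area = ½ · 74.1013 ≈ 37.051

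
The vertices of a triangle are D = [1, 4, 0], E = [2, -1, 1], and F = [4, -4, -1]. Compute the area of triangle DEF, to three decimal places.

DE = (1, -5, 1),  DF = (3, -8, -1)
i: (-5)·(-1) - 1·(-8) = 5 - (-8) = 13
j: 1·3 - 1·(-1) = 3 - (-1) = 4
k: 1·(-8) - (-5)·3 = -8 - (-15) = 7
DE × DF = (13, 4, 7)
|DE × DF| = √234 ≈ 15.2971
area = ½ · 15.2971 ≈ 7.649

7.649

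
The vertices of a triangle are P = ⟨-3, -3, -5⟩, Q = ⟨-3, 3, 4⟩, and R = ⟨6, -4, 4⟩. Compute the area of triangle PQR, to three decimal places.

PQ = (0, 6, 9),  PR = (9, -1, 9)
i: 6·9 - 9·(-1) = 54 - (-9) = 63
j: 9·9 - 0·9 = 81 - 0 = 81
k: 0·(-1) - 6·9 = 0 - 54 = -54
PQ × PR = (63, 81, -54)
|PQ × PR| = √13446 ≈ 115.9569
area = ½ · 115.9569 ≈ 57.978

57.978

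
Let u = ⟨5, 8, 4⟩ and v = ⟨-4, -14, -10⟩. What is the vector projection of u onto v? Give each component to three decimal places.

u · v = 5·(-4) + 8·(-14) + 4·(-10) = -20 - 112 - 40 = -172
|v|² = 16 + 196 + 100 = 312
proj_v u = (-172/312) · (-4, -14, -10) ≈ (2.205, 7.718, 5.513)

(2.205, 7.718, 5.513)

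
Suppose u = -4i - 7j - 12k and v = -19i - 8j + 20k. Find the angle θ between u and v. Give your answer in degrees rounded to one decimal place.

105.1

u · v = (-4)·(-19) + (-7)·(-8) + (-12)·20 = 76 + 56 - 240 = -108
|u|² = 16 + 49 + 144 = 209,  |u| = √209 ≈ 14.456832
|v|² = 361 + 64 + 400 = 825,  |v| = √825 ≈ 28.722813
cos θ = -108 / (14.456832 · 28.722813) ≈ -0.26009
θ = arccos(-0.26009) ≈ 105.1°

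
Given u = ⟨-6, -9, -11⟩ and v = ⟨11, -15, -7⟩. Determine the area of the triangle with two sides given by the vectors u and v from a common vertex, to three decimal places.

i: (-9)·(-7) - (-11)·(-15) = 63 - 165 = -102
j: (-11)·11 - (-6)·(-7) = -121 - 42 = -163
k: (-6)·(-15) - (-9)·11 = 90 - (-99) = 189
u × v = (-102, -163, 189)
|u × v| = √((-102)² + (-163)² + 189²) = √72694 ≈ 269.6182
area = ½ · 269.6182 ≈ 134.809

134.809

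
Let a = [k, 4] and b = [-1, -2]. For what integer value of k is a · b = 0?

a · b = k·(-1) + 4·(-2) = -8 - 1k
Set equal to 0: -1k = 8, so k = -8.

-8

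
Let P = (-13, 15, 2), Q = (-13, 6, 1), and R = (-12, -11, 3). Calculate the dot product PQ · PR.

PQ = Q − P = (0, -9, -1)
PR = R − P = (1, -26, 1)
PQ · PR = 0·1 + (-9)·(-26) + (-1)·1 = 0 + 234 - 1 = 233

233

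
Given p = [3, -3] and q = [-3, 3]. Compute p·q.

p · q = 3·(-3) + (-3)·3 = -9 - 9 = -18

-18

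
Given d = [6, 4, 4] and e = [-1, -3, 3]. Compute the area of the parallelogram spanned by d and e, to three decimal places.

i: 4·3 - 4·(-3) = 12 - (-12) = 24
j: 4·(-1) - 6·3 = -4 - 18 = -22
k: 6·(-3) - 4·(-1) = -18 - (-4) = -14
d × e = (24, -22, -14)
|d × e| = √(24² + (-22)² + (-14)²) = √1256 ≈ 35.4401

35.440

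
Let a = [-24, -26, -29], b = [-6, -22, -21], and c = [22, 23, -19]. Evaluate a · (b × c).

b × c:
i: (-22)·(-19) - (-21)·23 = 418 - (-483) = 901
j: (-21)·22 - (-6)·(-19) = -462 - 114 = -576
k: (-6)·23 - (-22)·22 = -138 - (-484) = 346
b × c = (901, -576, 346)
a · (b × c) = (-24)·901 + (-26)·(-576) + (-29)·346 = -21624 + 14976 - 10034 = -16682

-16682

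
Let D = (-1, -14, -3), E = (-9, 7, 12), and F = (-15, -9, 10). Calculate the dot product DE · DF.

412

DE = E − D = (-8, 21, 15)
DF = F − D = (-14, 5, 13)
DE · DF = (-8)·(-14) + 21·5 + 15·13 = 112 + 105 + 195 = 412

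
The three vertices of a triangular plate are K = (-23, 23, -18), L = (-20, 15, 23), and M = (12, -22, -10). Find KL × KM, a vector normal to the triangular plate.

(1781, 1411, 145)

KL = (3, -8, 41)
KM = (35, -45, 8)
i: (-8)·8 - 41·(-45) = -64 - (-1845) = 1781
j: 41·35 - 3·8 = 1435 - 24 = 1411
k: 3·(-45) - (-8)·35 = -135 - (-280) = 145
KL × KM = (1781, 1411, 145)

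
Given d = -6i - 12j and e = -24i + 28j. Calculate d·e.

-192

d · e = (-6)·(-24) + (-12)·28 = 144 - 336 = -192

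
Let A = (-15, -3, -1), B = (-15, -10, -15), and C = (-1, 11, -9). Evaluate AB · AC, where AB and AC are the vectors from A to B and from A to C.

AB = B − A = (0, -7, -14)
AC = C − A = (14, 14, -8)
AB · AC = 0·14 + (-7)·14 + (-14)·(-8) = 0 - 98 + 112 = 14

14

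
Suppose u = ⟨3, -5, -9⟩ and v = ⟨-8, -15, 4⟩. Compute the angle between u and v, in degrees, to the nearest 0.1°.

85.4

u · v = 3·(-8) + (-5)·(-15) + (-9)·4 = -24 + 75 - 36 = 15
|u|² = 9 + 25 + 81 = 115,  |u| = √115 ≈ 10.723805
|v|² = 64 + 225 + 16 = 305,  |v| = √305 ≈ 17.464249
cos θ = 15 / (10.723805 · 17.464249) ≈ 0.08009
θ = arccos(0.08009) ≈ 85.4°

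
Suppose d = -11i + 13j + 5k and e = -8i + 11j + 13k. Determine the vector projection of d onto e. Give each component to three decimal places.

d · e = (-11)·(-8) + 13·11 + 5·13 = 88 + 143 + 65 = 296
|e|² = 64 + 121 + 169 = 354
proj_e d = (296/354) · (-8, 11, 13) ≈ (-6.689, 9.198, 10.870)

(-6.689, 9.198, 10.870)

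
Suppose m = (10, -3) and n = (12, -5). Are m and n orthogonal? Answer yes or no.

m · n = 10·12 + (-3)·(-5) = 120 + 15 = 135
Nonzero, so the vectors are not orthogonal.

no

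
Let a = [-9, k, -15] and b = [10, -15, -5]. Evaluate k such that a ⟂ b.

a · b = (-9)·10 + k·(-15) + (-15)·(-5) = -15 - 15k
Set equal to 0: -15k = 15, so k = -1.

-1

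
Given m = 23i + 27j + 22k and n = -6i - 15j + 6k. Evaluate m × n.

i: 27·6 - 22·(-15) = 162 - (-330) = 492
j: 22·(-6) - 23·6 = -132 - 138 = -270
k: 23·(-15) - 27·(-6) = -345 - (-162) = -183
m × n = (492, -270, -183)

(492, -270, -183)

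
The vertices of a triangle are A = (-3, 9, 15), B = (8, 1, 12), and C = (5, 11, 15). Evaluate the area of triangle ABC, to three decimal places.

AB = (11, -8, -3),  AC = (8, 2, 0)
i: (-8)·0 - (-3)·2 = 0 - (-6) = 6
j: (-3)·8 - 11·0 = -24 - 0 = -24
k: 11·2 - (-8)·8 = 22 - (-64) = 86
AB × AC = (6, -24, 86)
|AB × AC| = √8008 ≈ 89.4874
area = ½ · 89.4874 ≈ 44.744

44.744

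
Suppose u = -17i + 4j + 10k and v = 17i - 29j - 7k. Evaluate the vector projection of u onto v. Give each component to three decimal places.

u · v = (-17)·17 + 4·(-29) + 10·(-7) = -289 - 116 - 70 = -475
|v|² = 289 + 841 + 49 = 1179
proj_v u = (-475/1179) · (17, -29, -7) ≈ (-6.849, 11.684, 2.820)

(-6.849, 11.684, 2.820)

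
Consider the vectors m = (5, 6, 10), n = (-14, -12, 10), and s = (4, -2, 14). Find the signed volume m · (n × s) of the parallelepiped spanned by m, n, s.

n × s:
i: (-12)·14 - 10·(-2) = -168 - (-20) = -148
j: 10·4 - (-14)·14 = 40 - (-196) = 236
k: (-14)·(-2) - (-12)·4 = 28 - (-48) = 76
n × s = (-148, 236, 76)
m · (n × s) = 5·(-148) + 6·236 + 10·76 = -740 + 1416 + 760 = 1436

1436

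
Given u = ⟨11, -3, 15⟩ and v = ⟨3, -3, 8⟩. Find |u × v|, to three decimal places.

53.535

i: (-3)·8 - 15·(-3) = -24 - (-45) = 21
j: 15·3 - 11·8 = 45 - 88 = -43
k: 11·(-3) - (-3)·3 = -33 - (-9) = -24
u × v = (21, -43, -24)
|u × v| = √(21² + (-43)² + (-24)²) = √2866 ≈ 53.5350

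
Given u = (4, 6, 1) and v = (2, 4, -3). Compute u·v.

29

u · v = 4·2 + 6·4 + 1·(-3) = 8 + 24 - 3 = 29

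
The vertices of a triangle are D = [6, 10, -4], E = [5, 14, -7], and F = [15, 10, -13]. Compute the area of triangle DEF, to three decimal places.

31.177

DE = (-1, 4, -3),  DF = (9, 0, -9)
i: 4·(-9) - (-3)·0 = -36 - 0 = -36
j: (-3)·9 - (-1)·(-9) = -27 - 9 = -36
k: (-1)·0 - 4·9 = 0 - 36 = -36
DE × DF = (-36, -36, -36)
|DE × DF| = √3888 ≈ 62.3538
area = ½ · 62.3538 ≈ 31.177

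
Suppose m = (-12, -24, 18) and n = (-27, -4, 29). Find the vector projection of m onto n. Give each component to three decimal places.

m · n = (-12)·(-27) + (-24)·(-4) + 18·29 = 324 + 96 + 522 = 942
|n|² = 729 + 16 + 841 = 1586
proj_n m = (942/1586) · (-27, -4, 29) ≈ (-16.037, -2.376, 17.224)

(-16.037, -2.376, 17.224)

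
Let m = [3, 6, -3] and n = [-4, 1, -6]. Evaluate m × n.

i: 6·(-6) - (-3)·1 = -36 - (-3) = -33
j: (-3)·(-4) - 3·(-6) = 12 - (-18) = 30
k: 3·1 - 6·(-4) = 3 - (-24) = 27
m × n = (-33, 30, 27)

(-33, 30, 27)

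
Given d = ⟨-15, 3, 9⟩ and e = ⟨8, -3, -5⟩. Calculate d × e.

i: 3·(-5) - 9·(-3) = -15 - (-27) = 12
j: 9·8 - (-15)·(-5) = 72 - 75 = -3
k: (-15)·(-3) - 3·8 = 45 - 24 = 21
d × e = (12, -3, 21)

(12, -3, 21)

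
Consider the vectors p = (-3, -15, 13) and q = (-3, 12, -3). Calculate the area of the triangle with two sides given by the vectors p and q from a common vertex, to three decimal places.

72.777

i: (-15)·(-3) - 13·12 = 45 - 156 = -111
j: 13·(-3) - (-3)·(-3) = -39 - 9 = -48
k: (-3)·12 - (-15)·(-3) = -36 - 45 = -81
p × q = (-111, -48, -81)
|p × q| = √((-111)² + (-48)² + (-81)²) = √21186 ≈ 145.5541
area = ½ · 145.5541 ≈ 72.777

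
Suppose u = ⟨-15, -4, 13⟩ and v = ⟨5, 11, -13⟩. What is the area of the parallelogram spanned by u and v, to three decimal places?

i: (-4)·(-13) - 13·11 = 52 - 143 = -91
j: 13·5 - (-15)·(-13) = 65 - 195 = -130
k: (-15)·11 - (-4)·5 = -165 - (-20) = -145
u × v = (-91, -130, -145)
|u × v| = √((-91)² + (-130)² + (-145)²) = √46206 ≈ 214.9558

214.956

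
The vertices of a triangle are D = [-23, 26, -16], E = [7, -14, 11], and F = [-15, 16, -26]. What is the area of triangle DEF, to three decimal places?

DE = (30, -40, 27),  DF = (8, -10, -10)
i: (-40)·(-10) - 27·(-10) = 400 - (-270) = 670
j: 27·8 - 30·(-10) = 216 - (-300) = 516
k: 30·(-10) - (-40)·8 = -300 - (-320) = 20
DE × DF = (670, 516, 20)
|DE × DF| = √715556 ≈ 845.9054
area = ½ · 845.9054 ≈ 422.953

422.953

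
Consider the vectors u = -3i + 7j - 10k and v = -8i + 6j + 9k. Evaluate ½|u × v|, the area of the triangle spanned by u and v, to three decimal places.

83.699

i: 7·9 - (-10)·6 = 63 - (-60) = 123
j: (-10)·(-8) - (-3)·9 = 80 - (-27) = 107
k: (-3)·6 - 7·(-8) = -18 - (-56) = 38
u × v = (123, 107, 38)
|u × v| = √(123² + 107² + 38²) = √28022 ≈ 167.3977
area = ½ · 167.3977 ≈ 83.699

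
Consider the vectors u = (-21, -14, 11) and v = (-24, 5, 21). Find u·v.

665

u · v = (-21)·(-24) + (-14)·5 + 11·21 = 504 - 70 + 231 = 665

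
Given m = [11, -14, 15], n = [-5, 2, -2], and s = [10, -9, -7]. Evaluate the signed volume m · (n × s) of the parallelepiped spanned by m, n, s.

n × s:
i: 2·(-7) - (-2)·(-9) = -14 - 18 = -32
j: (-2)·10 - (-5)·(-7) = -20 - 35 = -55
k: (-5)·(-9) - 2·10 = 45 - 20 = 25
n × s = (-32, -55, 25)
m · (n × s) = 11·(-32) + (-14)·(-55) + 15·25 = -352 + 770 + 375 = 793

793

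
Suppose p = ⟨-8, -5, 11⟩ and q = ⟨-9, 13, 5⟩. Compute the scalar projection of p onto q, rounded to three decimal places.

p · q = (-8)·(-9) + (-5)·13 + 11·5 = 72 - 65 + 55 = 62
|q| = √(81 + 169 + 25) = √275 ≈ 16.5831
comp_q p = 62 / √275 ≈ 3.739

3.739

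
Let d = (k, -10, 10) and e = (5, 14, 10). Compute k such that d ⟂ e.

d · e = k·5 + (-10)·14 + 10·10 = -40 + 5k
Set equal to 0: 5k = 40, so k = 8.

8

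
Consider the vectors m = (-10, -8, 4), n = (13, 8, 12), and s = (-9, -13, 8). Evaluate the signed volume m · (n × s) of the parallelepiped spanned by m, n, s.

-892

n × s:
i: 8·8 - 12·(-13) = 64 - (-156) = 220
j: 12·(-9) - 13·8 = -108 - 104 = -212
k: 13·(-13) - 8·(-9) = -169 - (-72) = -97
n × s = (220, -212, -97)
m · (n × s) = (-10)·220 + (-8)·(-212) + 4·(-97) = -2200 + 1696 - 388 = -892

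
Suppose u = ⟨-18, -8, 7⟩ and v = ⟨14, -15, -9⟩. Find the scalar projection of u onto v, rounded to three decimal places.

u · v = (-18)·14 + (-8)·(-15) + 7·(-9) = -252 + 120 - 63 = -195
|v| = √(196 + 225 + 81) = √502 ≈ 22.4054
comp_v u = -195 / √502 ≈ -8.703

-8.703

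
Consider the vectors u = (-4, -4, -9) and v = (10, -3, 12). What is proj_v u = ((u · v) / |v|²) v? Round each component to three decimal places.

(-5.375, 1.613, -6.451)

u · v = (-4)·10 + (-4)·(-3) + (-9)·12 = -40 + 12 - 108 = -136
|v|² = 100 + 9 + 144 = 253
proj_v u = (-136/253) · (10, -3, 12) ≈ (-5.375, 1.613, -6.451)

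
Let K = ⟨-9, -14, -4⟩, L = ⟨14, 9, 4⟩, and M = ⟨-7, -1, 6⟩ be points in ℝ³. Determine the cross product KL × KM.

KL = (23, 23, 8)
KM = (2, 13, 10)
i: 23·10 - 8·13 = 230 - 104 = 126
j: 8·2 - 23·10 = 16 - 230 = -214
k: 23·13 - 23·2 = 299 - 46 = 253
KL × KM = (126, -214, 253)

(126, -214, 253)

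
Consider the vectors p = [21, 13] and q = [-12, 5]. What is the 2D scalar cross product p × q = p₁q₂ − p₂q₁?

261

21·5 - 13·(-12) = 105 - (-156) = 261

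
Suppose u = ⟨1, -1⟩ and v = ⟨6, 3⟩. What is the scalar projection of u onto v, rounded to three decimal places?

0.447

u · v = 1·6 + (-1)·3 = 6 - 3 = 3
|v| = √(36 + 9) = √45 ≈ 6.7082
comp_v u = 3 / √45 ≈ 0.447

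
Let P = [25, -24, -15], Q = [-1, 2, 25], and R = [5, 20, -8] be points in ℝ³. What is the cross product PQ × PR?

(-1578, -618, -624)

PQ = (-26, 26, 40)
PR = (-20, 44, 7)
i: 26·7 - 40·44 = 182 - 1760 = -1578
j: 40·(-20) - (-26)·7 = -800 - (-182) = -618
k: (-26)·44 - 26·(-20) = -1144 - (-520) = -624
PQ × PR = (-1578, -618, -624)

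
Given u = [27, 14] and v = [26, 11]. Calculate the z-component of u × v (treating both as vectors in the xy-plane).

-67

27·11 - 14·26 = 297 - 364 = -67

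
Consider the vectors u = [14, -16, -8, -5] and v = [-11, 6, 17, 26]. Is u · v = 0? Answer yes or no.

no

u · v = 14·(-11) + (-16)·6 + (-8)·17 + (-5)·26 = -154 - 96 - 136 - 130 = -516
Nonzero, so the vectors are not orthogonal.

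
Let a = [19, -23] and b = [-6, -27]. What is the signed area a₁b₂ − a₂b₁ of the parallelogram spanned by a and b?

19·(-27) - (-23)·(-6) = -513 - 138 = -651

-651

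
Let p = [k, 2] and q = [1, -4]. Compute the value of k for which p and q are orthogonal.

p · q = k·1 + 2·(-4) = -8 + 1k
Set equal to 0: 1k = 8, so k = 8.

8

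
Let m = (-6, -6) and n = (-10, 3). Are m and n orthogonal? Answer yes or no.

m · n = (-6)·(-10) + (-6)·3 = 60 - 18 = 42
Nonzero, so the vectors are not orthogonal.

no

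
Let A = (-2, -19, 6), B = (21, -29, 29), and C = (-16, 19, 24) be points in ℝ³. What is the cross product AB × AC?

AB = (23, -10, 23)
AC = (-14, 38, 18)
i: (-10)·18 - 23·38 = -180 - 874 = -1054
j: 23·(-14) - 23·18 = -322 - 414 = -736
k: 23·38 - (-10)·(-14) = 874 - 140 = 734
AB × AC = (-1054, -736, 734)

(-1054, -736, 734)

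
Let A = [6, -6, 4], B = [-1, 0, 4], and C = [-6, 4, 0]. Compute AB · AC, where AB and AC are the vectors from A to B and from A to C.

144

AB = B − A = (-7, 6, 0)
AC = C − A = (-12, 10, -4)
AB · AC = (-7)·(-12) + 6·10 + 0·(-4) = 84 + 60 + 0 = 144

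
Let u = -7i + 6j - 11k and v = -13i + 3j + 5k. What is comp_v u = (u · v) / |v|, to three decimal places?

u · v = (-7)·(-13) + 6·3 + (-11)·5 = 91 + 18 - 55 = 54
|v| = √(169 + 9 + 25) = √203 ≈ 14.2478
comp_v u = 54 / √203 ≈ 3.790

3.790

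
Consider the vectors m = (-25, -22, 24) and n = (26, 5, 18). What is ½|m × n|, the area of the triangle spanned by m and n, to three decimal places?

636.306

i: (-22)·18 - 24·5 = -396 - 120 = -516
j: 24·26 - (-25)·18 = 624 - (-450) = 1074
k: (-25)·5 - (-22)·26 = -125 - (-572) = 447
m × n = (-516, 1074, 447)
|m × n| = √((-516)² + 1074² + 447²) = √1619541 ≈ 1272.6119
area = ½ · 1272.6119 ≈ 636.306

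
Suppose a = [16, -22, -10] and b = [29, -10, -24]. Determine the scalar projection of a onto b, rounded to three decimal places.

a · b = 16·29 + (-22)·(-10) + (-10)·(-24) = 464 + 220 + 240 = 924
|b| = √(841 + 100 + 576) = √1517 ≈ 38.9487
comp_b a = 924 / √1517 ≈ 23.724

23.724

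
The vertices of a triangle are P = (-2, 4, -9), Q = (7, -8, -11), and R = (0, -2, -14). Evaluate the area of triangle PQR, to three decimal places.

PQ = (9, -12, -2),  PR = (2, -6, -5)
i: (-12)·(-5) - (-2)·(-6) = 60 - 12 = 48
j: (-2)·2 - 9·(-5) = -4 - (-45) = 41
k: 9·(-6) - (-12)·2 = -54 - (-24) = -30
PQ × PR = (48, 41, -30)
|PQ × PR| = √4885 ≈ 69.8928
area = ½ · 69.8928 ≈ 34.946

34.946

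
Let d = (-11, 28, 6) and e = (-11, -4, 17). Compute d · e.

111

d · e = (-11)·(-11) + 28·(-4) + 6·17 = 121 - 112 + 102 = 111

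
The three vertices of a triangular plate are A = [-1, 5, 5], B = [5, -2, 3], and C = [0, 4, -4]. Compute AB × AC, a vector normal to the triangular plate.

AB = (6, -7, -2)
AC = (1, -1, -9)
i: (-7)·(-9) - (-2)·(-1) = 63 - 2 = 61
j: (-2)·1 - 6·(-9) = -2 - (-54) = 52
k: 6·(-1) - (-7)·1 = -6 - (-7) = 1
AB × AC = (61, 52, 1)

(61, 52, 1)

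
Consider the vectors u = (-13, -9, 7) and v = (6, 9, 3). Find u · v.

-138

u · v = (-13)·6 + (-9)·9 + 7·3 = -78 - 81 + 21 = -138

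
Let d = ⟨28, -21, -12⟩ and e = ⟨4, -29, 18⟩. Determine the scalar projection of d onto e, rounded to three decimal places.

d · e = 28·4 + (-21)·(-29) + (-12)·18 = 112 + 609 - 216 = 505
|e| = √(16 + 841 + 324) = √1181 ≈ 34.3657
comp_e d = 505 / √1181 ≈ 14.695

14.695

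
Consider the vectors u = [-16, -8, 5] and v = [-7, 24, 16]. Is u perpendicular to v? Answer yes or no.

u · v = (-16)·(-7) + (-8)·24 + 5·16 = 112 - 192 + 80 = 0
Zero, so the vectors are orthogonal.

yes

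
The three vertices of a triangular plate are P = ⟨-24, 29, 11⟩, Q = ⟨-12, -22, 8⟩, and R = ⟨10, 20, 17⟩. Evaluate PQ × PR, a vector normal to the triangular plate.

PQ = (12, -51, -3)
PR = (34, -9, 6)
i: (-51)·6 - (-3)·(-9) = -306 - 27 = -333
j: (-3)·34 - 12·6 = -102 - 72 = -174
k: 12·(-9) - (-51)·34 = -108 - (-1734) = 1626
PQ × PR = (-333, -174, 1626)

(-333, -174, 1626)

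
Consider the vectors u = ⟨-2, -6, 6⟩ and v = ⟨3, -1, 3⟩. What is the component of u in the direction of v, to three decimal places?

4.129

u · v = (-2)·3 + (-6)·(-1) + 6·3 = -6 + 6 + 18 = 18
|v| = √(9 + 1 + 9) = √19 ≈ 4.3589
comp_v u = 18 / √19 ≈ 4.129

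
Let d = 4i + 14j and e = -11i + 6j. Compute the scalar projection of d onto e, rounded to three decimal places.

d · e = 4·(-11) + 14·6 = -44 + 84 = 40
|e| = √(121 + 36) = √157 ≈ 12.5300
comp_e d = 40 / √157 ≈ 3.192

3.192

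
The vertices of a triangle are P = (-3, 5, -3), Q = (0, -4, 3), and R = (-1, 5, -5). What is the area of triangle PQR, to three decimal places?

15.588

PQ = (3, -9, 6),  PR = (2, 0, -2)
i: (-9)·(-2) - 6·0 = 18 - 0 = 18
j: 6·2 - 3·(-2) = 12 - (-6) = 18
k: 3·0 - (-9)·2 = 0 - (-18) = 18
PQ × PR = (18, 18, 18)
|PQ × PR| = √972 ≈ 31.1769
area = ½ · 31.1769 ≈ 15.588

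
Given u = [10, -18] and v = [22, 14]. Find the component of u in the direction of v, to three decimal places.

-1.227

u · v = 10·22 + (-18)·14 = 220 - 252 = -32
|v| = √(484 + 196) = √680 ≈ 26.0768
comp_v u = -32 / √680 ≈ -1.227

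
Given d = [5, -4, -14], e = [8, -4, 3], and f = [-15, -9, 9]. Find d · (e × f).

2271

e × f:
i: (-4)·9 - 3·(-9) = -36 - (-27) = -9
j: 3·(-15) - 8·9 = -45 - 72 = -117
k: 8·(-9) - (-4)·(-15) = -72 - 60 = -132
e × f = (-9, -117, -132)
d · (e × f) = 5·(-9) + (-4)·(-117) + (-14)·(-132) = -45 + 468 + 1848 = 2271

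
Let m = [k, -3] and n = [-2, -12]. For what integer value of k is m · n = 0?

18

m · n = k·(-2) + (-3)·(-12) = 36 - 2k
Set equal to 0: -2k = -36, so k = 18.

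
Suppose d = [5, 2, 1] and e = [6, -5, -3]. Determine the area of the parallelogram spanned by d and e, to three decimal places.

i: 2·(-3) - 1·(-5) = -6 - (-5) = -1
j: 1·6 - 5·(-3) = 6 - (-15) = 21
k: 5·(-5) - 2·6 = -25 - 12 = -37
d × e = (-1, 21, -37)
|d × e| = √((-1)² + 21² + (-37)²) = √1811 ≈ 42.5558

42.556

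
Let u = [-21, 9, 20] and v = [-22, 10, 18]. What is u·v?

912

u · v = (-21)·(-22) + 9·10 + 20·18 = 462 + 90 + 360 = 912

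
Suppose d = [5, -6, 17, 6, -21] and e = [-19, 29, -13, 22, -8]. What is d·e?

d · e = 5·(-19) + (-6)·29 + 17·(-13) + 6·22 + (-21)·(-8) = -95 - 174 - 221 + 132 + 168 = -190

-190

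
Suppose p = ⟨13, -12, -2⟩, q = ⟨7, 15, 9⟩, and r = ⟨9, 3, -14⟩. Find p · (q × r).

q × r:
i: 15·(-14) - 9·3 = -210 - 27 = -237
j: 9·9 - 7·(-14) = 81 - (-98) = 179
k: 7·3 - 15·9 = 21 - 135 = -114
q × r = (-237, 179, -114)
p · (q × r) = 13·(-237) + (-12)·179 + (-2)·(-114) = -3081 - 2148 + 228 = -5001

-5001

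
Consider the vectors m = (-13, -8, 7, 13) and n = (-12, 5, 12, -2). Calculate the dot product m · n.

m · n = (-13)·(-12) + (-8)·5 + 7·12 + 13·(-2) = 156 - 40 + 84 - 26 = 174

174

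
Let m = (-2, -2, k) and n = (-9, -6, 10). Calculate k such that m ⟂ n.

m · n = (-2)·(-9) + (-2)·(-6) + k·10 = 30 + 10k
Set equal to 0: 10k = -30, so k = -3.

-3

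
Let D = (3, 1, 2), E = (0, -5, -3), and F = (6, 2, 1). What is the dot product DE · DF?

DE = E − D = (-3, -6, -5)
DF = F − D = (3, 1, -1)
DE · DF = (-3)·3 + (-6)·1 + (-5)·(-1) = -9 - 6 + 5 = -10

-10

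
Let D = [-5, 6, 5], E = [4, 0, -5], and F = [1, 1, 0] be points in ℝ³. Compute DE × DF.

DE = (9, -6, -10)
DF = (6, -5, -5)
i: (-6)·(-5) - (-10)·(-5) = 30 - 50 = -20
j: (-10)·6 - 9·(-5) = -60 - (-45) = -15
k: 9·(-5) - (-6)·6 = -45 - (-36) = -9
DE × DF = (-20, -15, -9)

(-20, -15, -9)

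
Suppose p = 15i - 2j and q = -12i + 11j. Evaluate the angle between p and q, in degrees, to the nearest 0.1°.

p · q = 15·(-12) + (-2)·11 = -180 - 22 = -202
|p|² = 225 + 4 = 229,  |p| = √229 ≈ 15.132746
|q|² = 144 + 121 = 265,  |q| = √265 ≈ 16.278821
cos θ = -202 / (15.132746 · 16.278821) ≈ -0.81999
θ = arccos(-0.81999) ≈ 145.1°

145.1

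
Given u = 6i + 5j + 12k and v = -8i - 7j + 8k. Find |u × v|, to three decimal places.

190.042

i: 5·8 - 12·(-7) = 40 - (-84) = 124
j: 12·(-8) - 6·8 = -96 - 48 = -144
k: 6·(-7) - 5·(-8) = -42 - (-40) = -2
u × v = (124, -144, -2)
|u × v| = √(124² + (-144)² + (-2)²) = √36116 ≈ 190.0421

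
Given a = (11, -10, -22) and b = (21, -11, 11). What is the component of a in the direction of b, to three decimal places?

a · b = 11·21 + (-10)·(-11) + (-22)·11 = 231 + 110 - 242 = 99
|b| = √(441 + 121 + 121) = √683 ≈ 26.1343
comp_b a = 99 / √683 ≈ 3.788

3.788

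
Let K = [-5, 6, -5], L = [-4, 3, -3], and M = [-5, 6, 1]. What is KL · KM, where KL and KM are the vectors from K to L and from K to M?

12

KL = L − K = (1, -3, 2)
KM = M − K = (0, 0, 6)
KL · KM = 1·0 + (-3)·0 + 2·6 = 0 + 0 + 12 = 12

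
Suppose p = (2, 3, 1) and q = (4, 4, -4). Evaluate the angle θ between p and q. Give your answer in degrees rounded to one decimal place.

51.9

p · q = 2·4 + 3·4 + 1·(-4) = 8 + 12 - 4 = 16
|p|² = 4 + 9 + 1 = 14,  |p| = √14 ≈ 3.741657
|q|² = 16 + 16 + 16 = 48,  |q| = √48 ≈ 6.928203
cos θ = 16 / (3.741657 · 6.928203) ≈ 0.61721
θ = arccos(0.61721) ≈ 51.9°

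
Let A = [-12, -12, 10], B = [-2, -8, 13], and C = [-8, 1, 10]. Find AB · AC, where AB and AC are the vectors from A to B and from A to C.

AB = B − A = (10, 4, 3)
AC = C − A = (4, 13, 0)
AB · AC = 10·4 + 4·13 + 3·0 = 40 + 52 + 0 = 92

92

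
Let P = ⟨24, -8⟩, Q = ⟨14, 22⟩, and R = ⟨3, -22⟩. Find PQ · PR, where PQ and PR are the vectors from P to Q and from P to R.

-210

PQ = Q − P = (-10, 30)
PR = R − P = (-21, -14)
PQ · PR = (-10)·(-21) + 30·(-14) = 210 - 420 = -210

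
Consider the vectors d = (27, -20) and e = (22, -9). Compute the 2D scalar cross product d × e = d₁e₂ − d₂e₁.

197

27·(-9) - (-20)·22 = -243 - (-440) = 197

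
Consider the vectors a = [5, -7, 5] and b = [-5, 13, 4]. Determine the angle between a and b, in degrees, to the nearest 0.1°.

a · b = 5·(-5) + (-7)·13 + 5·4 = -25 - 91 + 20 = -96
|a|² = 25 + 49 + 25 = 99,  |a| = √99 ≈ 9.949874
|b|² = 25 + 169 + 16 = 210,  |b| = √210 ≈ 14.491377
cos θ = -96 / (9.949874 · 14.491377) ≈ -0.66580
θ = arccos(-0.66580) ≈ 131.7°

131.7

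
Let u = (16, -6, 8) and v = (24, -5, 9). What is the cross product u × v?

(-14, 48, 64)

i: (-6)·9 - 8·(-5) = -54 - (-40) = -14
j: 8·24 - 16·9 = 192 - 144 = 48
k: 16·(-5) - (-6)·24 = -80 - (-144) = 64
u × v = (-14, 48, 64)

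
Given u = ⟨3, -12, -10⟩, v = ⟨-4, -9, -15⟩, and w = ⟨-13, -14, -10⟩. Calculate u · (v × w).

-1610

v × w:
i: (-9)·(-10) - (-15)·(-14) = 90 - 210 = -120
j: (-15)·(-13) - (-4)·(-10) = 195 - 40 = 155
k: (-4)·(-14) - (-9)·(-13) = 56 - 117 = -61
v × w = (-120, 155, -61)
u · (v × w) = 3·(-120) + (-12)·155 + (-10)·(-61) = -360 - 1860 + 610 = -1610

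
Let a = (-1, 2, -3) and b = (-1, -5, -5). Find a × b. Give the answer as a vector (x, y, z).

(-25, -2, 7)

i: 2·(-5) - (-3)·(-5) = -10 - 15 = -25
j: (-3)·(-1) - (-1)·(-5) = 3 - 5 = -2
k: (-1)·(-5) - 2·(-1) = 5 - (-2) = 7
a × b = (-25, -2, 7)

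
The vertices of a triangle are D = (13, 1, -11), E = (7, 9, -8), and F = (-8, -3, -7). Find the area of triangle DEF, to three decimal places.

100.400

DE = (-6, 8, 3),  DF = (-21, -4, 4)
i: 8·4 - 3·(-4) = 32 - (-12) = 44
j: 3·(-21) - (-6)·4 = -63 - (-24) = -39
k: (-6)·(-4) - 8·(-21) = 24 - (-168) = 192
DE × DF = (44, -39, 192)
|DE × DF| = √40321 ≈ 200.8009
area = ½ · 200.8009 ≈ 100.400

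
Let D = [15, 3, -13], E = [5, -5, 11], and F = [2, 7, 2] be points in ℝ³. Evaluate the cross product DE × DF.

(-216, -162, -144)

DE = (-10, -8, 24)
DF = (-13, 4, 15)
i: (-8)·15 - 24·4 = -120 - 96 = -216
j: 24·(-13) - (-10)·15 = -312 - (-150) = -162
k: (-10)·4 - (-8)·(-13) = -40 - 104 = -144
DE × DF = (-216, -162, -144)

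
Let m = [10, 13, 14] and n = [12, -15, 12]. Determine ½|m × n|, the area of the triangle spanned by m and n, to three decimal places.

i: 13·12 - 14·(-15) = 156 - (-210) = 366
j: 14·12 - 10·12 = 168 - 120 = 48
k: 10·(-15) - 13·12 = -150 - 156 = -306
m × n = (366, 48, -306)
|m × n| = √(366² + 48² + (-306)²) = √229896 ≈ 479.4747
area = ½ · 479.4747 ≈ 239.737

239.737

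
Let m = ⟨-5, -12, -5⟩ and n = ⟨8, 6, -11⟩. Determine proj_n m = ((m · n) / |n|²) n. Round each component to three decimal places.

(-2.063, -1.548, 2.837)

m · n = (-5)·8 + (-12)·6 + (-5)·(-11) = -40 - 72 + 55 = -57
|n|² = 64 + 36 + 121 = 221
proj_n m = (-57/221) · (8, 6, -11) ≈ (-2.063, -1.548, 2.837)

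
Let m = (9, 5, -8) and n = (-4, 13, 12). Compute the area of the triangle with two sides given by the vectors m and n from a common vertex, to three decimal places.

i: 5·12 - (-8)·13 = 60 - (-104) = 164
j: (-8)·(-4) - 9·12 = 32 - 108 = -76
k: 9·13 - 5·(-4) = 117 - (-20) = 137
m × n = (164, -76, 137)
|m × n| = √(164² + (-76)² + 137²) = √51441 ≈ 226.8061
area = ½ · 226.8061 ≈ 113.403

113.403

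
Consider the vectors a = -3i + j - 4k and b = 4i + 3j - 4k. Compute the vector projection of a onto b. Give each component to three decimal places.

(0.683, 0.512, -0.683)

a · b = (-3)·4 + 1·3 + (-4)·(-4) = -12 + 3 + 16 = 7
|b|² = 16 + 9 + 16 = 41
proj_b a = (7/41) · (4, 3, -4) ≈ (0.683, 0.512, -0.683)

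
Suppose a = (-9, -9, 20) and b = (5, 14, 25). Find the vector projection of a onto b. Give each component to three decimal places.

a · b = (-9)·5 + (-9)·14 + 20·25 = -45 - 126 + 500 = 329
|b|² = 25 + 196 + 625 = 846
proj_b a = (329/846) · (5, 14, 25) ≈ (1.944, 5.444, 9.722)

(1.944, 5.444, 9.722)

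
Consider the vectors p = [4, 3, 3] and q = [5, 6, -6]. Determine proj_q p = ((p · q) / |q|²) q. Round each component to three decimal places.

(1.031, 1.237, -1.237)

p · q = 4·5 + 3·6 + 3·(-6) = 20 + 18 - 18 = 20
|q|² = 25 + 36 + 36 = 97
proj_q p = (20/97) · (5, 6, -6) ≈ (1.031, 1.237, -1.237)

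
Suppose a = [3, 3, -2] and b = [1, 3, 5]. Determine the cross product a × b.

(21, -17, 6)

i: 3·5 - (-2)·3 = 15 - (-6) = 21
j: (-2)·1 - 3·5 = -2 - 15 = -17
k: 3·3 - 3·1 = 9 - 3 = 6
a × b = (21, -17, 6)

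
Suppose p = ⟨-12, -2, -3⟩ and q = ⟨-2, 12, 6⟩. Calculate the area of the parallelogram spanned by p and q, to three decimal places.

i: (-2)·6 - (-3)·12 = -12 - (-36) = 24
j: (-3)·(-2) - (-12)·6 = 6 - (-72) = 78
k: (-12)·12 - (-2)·(-2) = -144 - 4 = -148
p × q = (24, 78, -148)
|p × q| = √(24² + 78² + (-148)²) = √28564 ≈ 169.0089

169.009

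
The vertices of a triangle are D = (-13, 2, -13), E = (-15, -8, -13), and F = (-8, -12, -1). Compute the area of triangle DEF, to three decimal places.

72.560

DE = (-2, -10, 0),  DF = (5, -14, 12)
i: (-10)·12 - 0·(-14) = -120 - 0 = -120
j: 0·5 - (-2)·12 = 0 - (-24) = 24
k: (-2)·(-14) - (-10)·5 = 28 - (-50) = 78
DE × DF = (-120, 24, 78)
|DE × DF| = √21060 ≈ 145.1206
area = ½ · 145.1206 ≈ 72.560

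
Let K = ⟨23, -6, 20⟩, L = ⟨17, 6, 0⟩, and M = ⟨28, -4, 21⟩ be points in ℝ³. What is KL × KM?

KL = (-6, 12, -20)
KM = (5, 2, 1)
i: 12·1 - (-20)·2 = 12 - (-40) = 52
j: (-20)·5 - (-6)·1 = -100 - (-6) = -94
k: (-6)·2 - 12·5 = -12 - 60 = -72
KL × KM = (52, -94, -72)

(52, -94, -72)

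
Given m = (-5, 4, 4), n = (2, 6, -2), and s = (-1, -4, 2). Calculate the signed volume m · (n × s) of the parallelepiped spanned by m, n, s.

-36

n × s:
i: 6·2 - (-2)·(-4) = 12 - 8 = 4
j: (-2)·(-1) - 2·2 = 2 - 4 = -2
k: 2·(-4) - 6·(-1) = -8 - (-6) = -2
n × s = (4, -2, -2)
m · (n × s) = (-5)·4 + 4·(-2) + 4·(-2) = -20 - 8 - 8 = -36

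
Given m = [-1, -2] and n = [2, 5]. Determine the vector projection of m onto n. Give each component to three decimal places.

m · n = (-1)·2 + (-2)·5 = -2 - 10 = -12
|n|² = 4 + 25 = 29
proj_n m = (-12/29) · (2, 5) ≈ (-0.828, -2.069)

(-0.828, -2.069)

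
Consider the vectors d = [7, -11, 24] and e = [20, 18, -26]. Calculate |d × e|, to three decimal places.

761.102

i: (-11)·(-26) - 24·18 = 286 - 432 = -146
j: 24·20 - 7·(-26) = 480 - (-182) = 662
k: 7·18 - (-11)·20 = 126 - (-220) = 346
d × e = (-146, 662, 346)
|d × e| = √((-146)² + 662² + 346²) = √579276 ≈ 761.1018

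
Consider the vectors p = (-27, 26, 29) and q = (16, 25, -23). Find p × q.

(-1323, -157, -1091)

i: 26·(-23) - 29·25 = -598 - 725 = -1323
j: 29·16 - (-27)·(-23) = 464 - 621 = -157
k: (-27)·25 - 26·16 = -675 - 416 = -1091
p × q = (-1323, -157, -1091)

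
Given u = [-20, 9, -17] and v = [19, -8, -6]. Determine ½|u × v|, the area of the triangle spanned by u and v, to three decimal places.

i: 9·(-6) - (-17)·(-8) = -54 - 136 = -190
j: (-17)·19 - (-20)·(-6) = -323 - 120 = -443
k: (-20)·(-8) - 9·19 = 160 - 171 = -11
u × v = (-190, -443, -11)
|u × v| = √((-190)² + (-443)² + (-11)²) = √232470 ≈ 482.1514
area = ½ · 482.1514 ≈ 241.076

241.076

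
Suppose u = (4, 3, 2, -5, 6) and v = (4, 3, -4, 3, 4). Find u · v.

u · v = 4·4 + 3·3 + 2·(-4) + (-5)·3 + 6·4 = 16 + 9 - 8 - 15 + 24 = 26

26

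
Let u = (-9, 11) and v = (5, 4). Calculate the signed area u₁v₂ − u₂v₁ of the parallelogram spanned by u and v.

(-9)·4 - 11·5 = -36 - 55 = -91

-91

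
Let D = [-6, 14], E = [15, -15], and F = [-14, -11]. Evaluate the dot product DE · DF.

557

DE = E − D = (21, -29)
DF = F − D = (-8, -25)
DE · DF = 21·(-8) + (-29)·(-25) = -168 + 725 = 557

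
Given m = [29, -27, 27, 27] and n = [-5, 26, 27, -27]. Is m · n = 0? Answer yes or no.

m · n = 29·(-5) + (-27)·26 + 27·27 + 27·(-27) = -145 - 702 + 729 - 729 = -847
Nonzero, so the vectors are not orthogonal.

no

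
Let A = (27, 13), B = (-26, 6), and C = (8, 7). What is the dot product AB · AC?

AB = B − A = (-53, -7)
AC = C − A = (-19, -6)
AB · AC = (-53)·(-19) + (-7)·(-6) = 1007 + 42 = 1049

1049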